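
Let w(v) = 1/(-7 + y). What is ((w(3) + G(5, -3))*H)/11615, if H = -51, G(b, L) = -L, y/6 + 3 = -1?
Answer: -204/15655 ≈ -0.013031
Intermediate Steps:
y = -24 (y = -18 + 6*(-1) = -18 - 6 = -24)
w(v) = -1/31 (w(v) = 1/(-7 - 24) = 1/(-31) = -1/31)
((w(3) + G(5, -3))*H)/11615 = ((-1/31 - 1*(-3))*(-51))/11615 = ((-1/31 + 3)*(-51))*(1/11615) = ((92/31)*(-51))*(1/11615) = -4692/31*1/11615 = -204/15655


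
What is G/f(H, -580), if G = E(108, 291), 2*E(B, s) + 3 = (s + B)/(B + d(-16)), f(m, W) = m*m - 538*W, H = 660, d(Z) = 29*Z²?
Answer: -3171/1608921280 ≈ -1.9709e-6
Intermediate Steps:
f(m, W) = m² - 538*W
E(B, s) = -3/2 + (B + s)/(2*(7424 + B)) (E(B, s) = -3/2 + ((s + B)/(B + 29*(-16)²))/2 = -3/2 + ((B + s)/(B + 29*256))/2 = -3/2 + ((B + s)/(B + 7424))/2 = -3/2 + ((B + s)/(7424 + B))/2 = -3/2 + (B + s)/(2*(7424 + B)))
G = -3171/2152 (G = (-11136 + (½)*291 - 1*108)/(7424 + 108) = (-11136 + 291/2 - 108)/7532 = (1/7532)*(-22197/2) = -3171/2152 ≈ -1.4735)
G/f(H, -580) = -3171/(2152*(660² - 538*(-580))) = -3171/(2152*(435600 + 312040)) = -3171/2152/747640 = -3171/2152*1/747640 = -3171/1608921280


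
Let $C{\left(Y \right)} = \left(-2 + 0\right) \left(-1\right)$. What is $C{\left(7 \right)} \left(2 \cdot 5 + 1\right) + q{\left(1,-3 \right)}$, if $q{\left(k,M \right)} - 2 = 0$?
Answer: $24$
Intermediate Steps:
$q{\left(k,M \right)} = 2$ ($q{\left(k,M \right)} = 2 + 0 = 2$)
$C{\left(Y \right)} = 2$ ($C{\left(Y \right)} = \left(-2\right) \left(-1\right) = 2$)
$C{\left(7 \right)} \left(2 \cdot 5 + 1\right) + q{\left(1,-3 \right)} = 2 \left(2 \cdot 5 + 1\right) + 2 = 2 \left(10 + 1\right) + 2 = 2 \cdot 11 + 2 = 22 + 2 = 24$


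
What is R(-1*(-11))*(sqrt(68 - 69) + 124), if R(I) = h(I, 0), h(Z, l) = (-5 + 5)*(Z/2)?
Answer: 0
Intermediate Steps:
h(Z, l) = 0 (h(Z, l) = 0*(Z*(1/2)) = 0*(Z/2) = 0)
R(I) = 0
R(-1*(-11))*(sqrt(68 - 69) + 124) = 0*(sqrt(68 - 69) + 124) = 0*(sqrt(-1) + 124) = 0*(I + 124) = 0*(124 + I) = 0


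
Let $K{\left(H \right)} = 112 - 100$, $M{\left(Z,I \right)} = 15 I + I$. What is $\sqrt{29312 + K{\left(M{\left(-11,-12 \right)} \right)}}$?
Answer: $2 \sqrt{7331} \approx 171.24$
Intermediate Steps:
$M{\left(Z,I \right)} = 16 I$
$K{\left(H \right)} = 12$ ($K{\left(H \right)} = 112 - 100 = 12$)
$\sqrt{29312 + K{\left(M{\left(-11,-12 \right)} \right)}} = \sqrt{29312 + 12} = \sqrt{29324} = 2 \sqrt{7331}$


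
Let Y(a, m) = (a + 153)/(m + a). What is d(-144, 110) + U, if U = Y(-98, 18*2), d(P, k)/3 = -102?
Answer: -19027/62 ≈ -306.89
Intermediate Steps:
d(P, k) = -306 (d(P, k) = 3*(-102) = -306)
Y(a, m) = (153 + a)/(a + m)
U = -55/62 (U = (153 - 98)/(-98 + 18*2) = 55/(-98 + 36) = 55/(-62) = -1/62*55 = -55/62 ≈ -0.88710)
d(-144, 110) + U = -306 - 55/62 = -19027/62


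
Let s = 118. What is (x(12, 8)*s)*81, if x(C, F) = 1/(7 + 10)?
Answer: 9558/17 ≈ 562.24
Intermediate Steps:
x(C, F) = 1/17
(x(12, 8)*s)*81 = ((1/17)*118)*81 = (118/17)*81 = 9558/17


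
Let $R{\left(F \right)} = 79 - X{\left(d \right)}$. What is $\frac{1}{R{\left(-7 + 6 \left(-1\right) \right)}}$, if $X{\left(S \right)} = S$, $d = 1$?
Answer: $\frac{1}{78} \approx 0.012821$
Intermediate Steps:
$R{\left(F \right)} = 78$ ($R{\left(F \right)} = 79 - 1 = 78$)
$\frac{1}{R{\left(-7 + 6 \left(-1\right) \right)}} = \frac{1}{78}$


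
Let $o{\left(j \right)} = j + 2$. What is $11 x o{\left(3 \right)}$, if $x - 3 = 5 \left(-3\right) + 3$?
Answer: $-495$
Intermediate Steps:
$o{\left(j \right)} = 2 + j$
$x = -9$ ($x = 3 + \left(5 \left(-3\right) + 3\right) = 3 + \left(-15 + 3\right) = 3 - 12 = -9$)
$11 x o{\left(3 \right)} = 11 \left(-9\right) \left(2 + 3\right) = \left(-99\right) 5 = -495$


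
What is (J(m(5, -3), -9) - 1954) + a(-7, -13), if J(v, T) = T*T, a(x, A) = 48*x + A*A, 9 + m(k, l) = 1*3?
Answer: -2040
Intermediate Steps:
m(k, l) = -6 (m(k, l) = -9 + 1*3 = -9 + 3 = -6)
a(x, A) = A² + 48*x (a(x, A) = 48*x + A² = A² + 48*x)
J(v, T) = T²
(J(m(5, -3), -9) - 1954) + a(-7, -13) = ((-9)² - 1954) + ((-13)² + 48*(-7)) = (81 - 1954) + (169 - 336) = -1873 - 167 = -2040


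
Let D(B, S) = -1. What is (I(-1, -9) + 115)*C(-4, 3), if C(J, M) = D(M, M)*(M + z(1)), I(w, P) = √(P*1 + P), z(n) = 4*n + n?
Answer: -920 - 24*I*√2 ≈ -920.0 - 33.941*I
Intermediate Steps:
z(n) = 5*n
I(w, P) = √2*√P (I(w, P) = √(P + P) = √(2*P) = √2*√P)
C(J, M) = -5 - M (C(J, M) = -(M + 5*1) = -(M + 5) = -(5 + M) = -5 - M)
(I(-1, -9) + 115)*C(-4, 3) = (√2*√(-9) + 115)*(-5 - 1*3) = (√2*(3*I) + 115)*(-5 - 3) = (3*I*√2 + 115)*(-8) = (115 + 3*I*√2)*(-8) = -920 - 24*I*√2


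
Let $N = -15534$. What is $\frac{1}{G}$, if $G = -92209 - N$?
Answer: $- \frac{1}{76675} \approx -1.3042 \cdot 10^{-5}$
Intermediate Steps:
$G = -76675$ ($G = -92209 - -15534 = -92209 + 15534 = -76675$)
$\frac{1}{G} = \frac{1}{-76675} = - \frac{1}{76675}$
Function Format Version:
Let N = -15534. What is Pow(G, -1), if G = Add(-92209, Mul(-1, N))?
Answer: Rational(-1, 76675) ≈ -1.3042e-5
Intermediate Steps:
G = -76675 (G = Add(-92209, Mul(-1, -15534)) = Add(-92209, 15534) = -76675)
Pow(G, -1) = Pow(-76675, -1) = Rational(-1, 76675)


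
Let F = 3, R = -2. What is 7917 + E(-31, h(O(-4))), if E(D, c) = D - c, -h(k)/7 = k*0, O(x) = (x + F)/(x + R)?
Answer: 7886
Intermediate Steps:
O(x) = (3 + x)/(-2 + x) (O(x) = (x + 3)/(x - 2) = (3 + x)/(-2 + x))
h(k) = 0 (h(k) = -7*k*0 = -7*0 = 0)
7917 + E(-31, h(O(-4))) = 7917 + (-31 - 1*0) = 7917 + (-31 + 0) = 7917 - 31 = 7886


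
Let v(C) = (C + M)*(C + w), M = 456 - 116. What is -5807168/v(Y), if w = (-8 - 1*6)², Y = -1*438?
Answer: -1451792/5929 ≈ -244.86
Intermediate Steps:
M = 340
Y = -438
w = 196 (w = (-8 - 6)² = (-14)² = 196)
v(C) = (196 + C)*(340 + C) (v(C) = (C + 340)*(C + 196) = (340 + C)*(196 + C) = (196 + C)*(340 + C))
-5807168/v(Y) = -5807168/(66640 + (-438)² + 536*(-438)) = -5807168/(66640 + 191844 - 234768) = -5807168/23716 = -5807168*1/23716 = -1451792/5929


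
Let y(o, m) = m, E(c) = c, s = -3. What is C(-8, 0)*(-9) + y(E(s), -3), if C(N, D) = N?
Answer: 69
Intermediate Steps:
C(-8, 0)*(-9) + y(E(s), -3) = -8*(-9) - 3 = 72 - 3 = 69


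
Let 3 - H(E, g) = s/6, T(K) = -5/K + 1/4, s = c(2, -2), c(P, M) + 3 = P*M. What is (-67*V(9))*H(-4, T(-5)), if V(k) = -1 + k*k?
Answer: -67000/3 ≈ -22333.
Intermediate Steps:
c(P, M) = -3 + M*P (c(P, M) = -3 + P*M = -3 + M*P)
s = -7 (s = -3 - 2*2 = -3 - 4 = -7)
T(K) = ¼ - 5/K (T(K) = -5/K + 1*(¼) = -5/K + ¼ = ¼ - 5/K)
H(E, g) = 25/6 (H(E, g) = 3 - (-7)/6 = 3 - 1*(-7/6) = 3 + 7/6 = 25/6)
V(k) = -1 + k²
(-67*V(9))*H(-4, T(-5)) = -67*(-1 + 9²)*(25/6) = -67*(-1 + 81)*(25/6) = -67*80*(25/6) = -5360*25/6 = -67000/3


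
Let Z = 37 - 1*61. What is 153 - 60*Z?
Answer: 1593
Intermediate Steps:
Z = -24 (Z = 37 - 61 = -24)
153 - 60*Z = 153 - 60*(-24) = 153 + 1440 = 1593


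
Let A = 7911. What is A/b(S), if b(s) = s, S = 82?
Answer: 7911/82 ≈ 96.476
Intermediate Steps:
A/b(S) = 7911/82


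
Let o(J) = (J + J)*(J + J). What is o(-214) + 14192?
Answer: 197376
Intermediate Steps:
o(J) = 4*J² (o(J) = (2*J)*(2*J) = 4*J²)
o(-214) + 14192 = 4*(-214)² + 14192 = 4*45796 + 14192 = 183184 + 14192 = 197376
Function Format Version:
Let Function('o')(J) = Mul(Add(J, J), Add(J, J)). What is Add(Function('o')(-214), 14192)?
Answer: 197376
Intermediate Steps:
Function('o')(J) = Mul(4, Pow(J, 2)) (Function('o')(J) = Mul(Mul(2, J), Mul(2, J)) = Mul(4, Pow(J, 2)))
Add(Function('o')(-214), 14192) = Add(Mul(4, Pow(-214, 2)), 14192) = Add(Mul(4, 45796), 14192) = Add(183184, 14192) = 197376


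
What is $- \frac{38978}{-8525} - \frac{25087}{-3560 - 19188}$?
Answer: $\frac{100048929}{17629700} \approx 5.675$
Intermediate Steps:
$- \frac{38978}{-8525} - \frac{25087}{-3560 - 19188} = \left(-38978\right) \left(- \frac{1}{8525}\right) - \frac{25087}{-3560 - 19188} = \frac{38978}{8525} - \frac{25087}{-22748} = \frac{38978}{8525} - - \frac{25087}{22748} = \frac{38978}{8525} + \frac{25087}{22748} = \frac{100048929}{17629700}$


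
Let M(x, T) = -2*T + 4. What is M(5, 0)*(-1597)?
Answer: -6388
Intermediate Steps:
M(x, T) = 4 - 2*T
M(5, 0)*(-1597) = (4 - 2*0)*(-1597) = (4 + 0)*(-1597) = 4*(-1597) = -6388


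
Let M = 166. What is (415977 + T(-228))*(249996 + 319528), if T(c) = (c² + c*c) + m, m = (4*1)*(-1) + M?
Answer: 296213419068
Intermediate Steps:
m = 162 (m = (4*1)*(-1) + 166 = 4*(-1) + 166 = -4 + 166 = 162)
T(c) = 162 + 2*c² (T(c) = (c² + c*c) + 162 = (c² + c²) + 162 = 2*c² + 162 = 162 + 2*c²)
(415977 + T(-228))*(249996 + 319528) = (415977 + (162 + 2*(-228)²))*(249996 + 319528) = (415977 + (162 + 2*51984))*569524 = (415977 + (162 + 103968))*569524 = (415977 + 104130)*569524 = 520107*569524 = 296213419068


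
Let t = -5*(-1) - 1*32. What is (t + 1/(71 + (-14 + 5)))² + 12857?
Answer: 52221237/3844 ≈ 13585.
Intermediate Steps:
t = -27 (t = 5 - 32 = -27)
(t + 1/(71 + (-14 + 5)))² + 12857 = (-27 + 1/(71 + (-14 + 5)))² + 12857 = (-27 + 1/(71 - 9))² + 12857 = (-27 + 1/62)² + 12857 = (-1673/62)² + 12857 = 2798929/3844 + 12857 = 52221237/3844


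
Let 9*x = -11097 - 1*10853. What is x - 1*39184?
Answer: -374606/9 ≈ -41623.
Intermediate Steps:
x = -21950/9 (x = (-11097 - 1*10853)/9 = (-11097 - 10853)/9 = (⅑)*(-21950) = -21950/9 ≈ -2438.9)
x - 1*39184 = -21950/9 - 1*39184 = -21950/9 - 39184 = -374606/9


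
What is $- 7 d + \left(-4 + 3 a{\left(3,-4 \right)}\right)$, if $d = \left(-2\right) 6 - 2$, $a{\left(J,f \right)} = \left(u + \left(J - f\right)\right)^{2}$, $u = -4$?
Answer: $121$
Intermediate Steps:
$a{\left(J,f \right)} = \left(-4 + J - f\right)^{2}$ ($a{\left(J,f \right)} = \left(-4 + \left(J - f\right)\right)^{2} = \left(-4 + J - f\right)^{2}$)
$d = -14$ ($d = -12 - 2 = -14$)
$- 7 d + \left(-4 + 3 a{\left(3,-4 \right)}\right) = \left(-7\right) \left(-14\right) - \left(4 - 3 \left(4 - 4 - 3\right)^{2}\right) = 98 - \left(4 - 3 \left(4 - 4 - 3\right)^{2}\right) = 98 - \left(4 - 3 \left(-3\right)^{2}\right) = 98 + \left(-4 + 3 \cdot 9\right) = 98 + \left(-4 + 27\right) = 98 + 23 = 121$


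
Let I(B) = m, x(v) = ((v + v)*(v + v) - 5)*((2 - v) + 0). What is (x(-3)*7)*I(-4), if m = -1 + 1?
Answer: 0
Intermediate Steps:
m = 0
x(v) = (-5 + 4*v²)*(2 - v) (x(v) = ((2*v)*(2*v) - 5)*(2 - v) = (4*v² - 5)*(2 - v) = (-5 + 4*v²)*(2 - v))
I(B) = 0
(x(-3)*7)*I(-4) = ((-10 - 4*(-3)³ + 5*(-3) + 8*(-3)²)*7)*0 = ((-10 - 4*(-27) - 15 + 8*9)*7)*0 = ((-10 + 108 - 15 + 72)*7)*0 = (155*7)*0 = 1085*0 = 0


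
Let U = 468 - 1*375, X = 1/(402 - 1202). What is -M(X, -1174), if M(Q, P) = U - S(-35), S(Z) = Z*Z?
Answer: 1132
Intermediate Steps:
X = -1/800 (X = 1/(-800) = -1/800 ≈ -0.0012500)
S(Z) = Z**2
U = 93 (U = 468 - 375 = 93)
M(Q, P) = -1132 (M(Q, P) = 93 - 1*(-35)**2 = 93 - 1*1225 = 93 - 1225 = -1132)
-M(X, -1174) = -1*(-1132) = 1132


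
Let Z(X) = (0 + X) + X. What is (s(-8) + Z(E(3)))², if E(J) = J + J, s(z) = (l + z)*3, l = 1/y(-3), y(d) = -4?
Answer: 2601/16 ≈ 162.56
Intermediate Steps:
l = -¼ (l = 1/(-4) = -¼ ≈ -0.25000)
s(z) = -¾ + 3*z (s(z) = (-¼ + z)*3 = -¾ + 3*z)
E(J) = 2*J
Z(X) = 2*X (Z(X) = X + X = 2*X)
(s(-8) + Z(E(3)))² = ((-¾ + 3*(-8)) + 2*(2*3))² = ((-¾ - 24) + 2*6)² = (-99/4 + 12)² = (-51/4)² = 2601/16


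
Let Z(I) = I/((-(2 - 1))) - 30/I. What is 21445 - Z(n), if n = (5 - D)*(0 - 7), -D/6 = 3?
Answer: 3426694/161 ≈ 21284.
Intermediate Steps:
D = -18 (D = -6*3 = -18)
n = -161 (n = (5 - 1*(-18))*(0 - 7) = (5 + 18)*(-7) = 23*(-7) = -161)
Z(I) = -I - 30/I (Z(I) = I/((-1*1)) - 30/I = I/(-1) - 30/I = I*(-1) - 30/I = -I - 30/I)
21445 - Z(n) = 21445 - (-1*(-161) - 30/(-161)) = 21445 - (161 - 30*(-1/161)) = 21445 - (161 + 30/161) = 21445 - 1*25951/161 = 21445 - 25951/161 = 3426694/161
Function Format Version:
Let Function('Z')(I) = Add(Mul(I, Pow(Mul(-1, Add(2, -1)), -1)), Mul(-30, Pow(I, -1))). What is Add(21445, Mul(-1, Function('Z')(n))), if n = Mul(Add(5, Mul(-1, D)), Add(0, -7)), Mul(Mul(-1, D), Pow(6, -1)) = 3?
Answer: Rational(3426694, 161) ≈ 21284.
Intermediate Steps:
D = -18 (D = Mul(-6, 3) = -18)
n = -161 (n = Mul(Add(5, Mul(-1, -18)), Add(0, -7)) = Mul(Add(5, 18), -7) = Mul(23, -7) = -161)
Function('Z')(I) = Add(Mul(-1, I), Mul(-30, Pow(I, -1))) (Function('Z')(I) = Add(Mul(I, Pow(Mul(-1, 1), -1)), Mul(-30, Pow(I, -1))) = Add(Mul(I, Pow(-1, -1)), Mul(-30, Pow(I, -1))) = Add(Mul(I, -1), Mul(-30, Pow(I, -1))) = Add(Mul(-1, I), Mul(-30, Pow(I, -1))))
Add(21445, Mul(-1, Function('Z')(n))) = Add(21445, Mul(-1, Add(Mul(-1, -161), Mul(-30, Pow(-161, -1))))) = Add(21445, Mul(-1, Add(161, Mul(-30, Rational(-1, 161))))) = Add(21445, Mul(-1, Add(161, Rational(30, 161)))) = Add(21445, Mul(-1, Rational(25951, 161))) = Add(21445, Rational(-25951, 161)) = Rational(3426694, 161)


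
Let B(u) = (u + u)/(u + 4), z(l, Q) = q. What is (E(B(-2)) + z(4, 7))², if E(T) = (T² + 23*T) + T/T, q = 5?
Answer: 1296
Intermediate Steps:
z(l, Q) = 5
B(u) = 2*u/(4 + u) (B(u) = (2*u)/(4 + u) = 2*u/(4 + u))
E(T) = 1 + T² + 23*T (E(T) = (T² + 23*T) + 1 = 1 + T² + 23*T)
(E(B(-2)) + z(4, 7))² = ((1 + (2*(-2)/(4 - 2))² + 23*(2*(-2)/(4 - 2))) + 5)² = ((1 + (2*(-2)/2)² + 23*(2*(-2)/2)) + 5)² = ((1 + (2*(-2)*(½))² + 23*(2*(-2)*(½))) + 5)² = ((1 + (-2)² + 23*(-2)) + 5)² = ((1 + 4 - 46) + 5)² = (-41 + 5)² = (-36)² = 1296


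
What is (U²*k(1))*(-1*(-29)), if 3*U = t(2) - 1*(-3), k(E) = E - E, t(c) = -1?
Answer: 0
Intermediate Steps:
k(E) = 0
U = ⅔ (U = (-1 - 1*(-3))/3 = (-1 + 3)/3 = (⅓)*2 = ⅔ ≈ 0.66667)
(U²*k(1))*(-1*(-29)) = ((⅔)²*0)*(-1*(-29)) = ((4/9)*0)*29 = 0*29 = 0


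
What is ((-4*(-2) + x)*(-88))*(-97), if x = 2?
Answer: 85360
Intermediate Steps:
((-4*(-2) + x)*(-88))*(-97) = ((-4*(-2) + 2)*(-88))*(-97) = ((8 + 2)*(-88))*(-97) = (10*(-88))*(-97) = -880*(-97) = 85360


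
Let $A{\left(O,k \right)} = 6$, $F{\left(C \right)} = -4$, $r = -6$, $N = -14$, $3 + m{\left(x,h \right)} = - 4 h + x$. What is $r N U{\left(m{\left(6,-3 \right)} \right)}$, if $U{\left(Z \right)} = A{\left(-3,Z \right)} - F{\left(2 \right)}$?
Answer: $840$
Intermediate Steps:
$m{\left(x,h \right)} = -3 + x - 4 h$ ($m{\left(x,h \right)} = -3 - \left(- x + 4 h\right) = -3 + x - 4 h$)
$U{\left(Z \right)} = 10$ ($U{\left(Z \right)} = 6 - -4 = 6 + 4 = 10$)
$r N U{\left(m{\left(6,-3 \right)} \right)} = \left(-6\right) \left(-14\right) 10 = 84 \cdot 10 = 840$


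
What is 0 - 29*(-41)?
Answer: 1189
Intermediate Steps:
0 - 29*(-41) = 0 + 1189 = 1189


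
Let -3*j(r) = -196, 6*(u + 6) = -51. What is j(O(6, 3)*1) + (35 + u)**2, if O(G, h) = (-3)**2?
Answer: 5827/12 ≈ 485.58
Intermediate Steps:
u = -29/2 (u = -6 + (1/6)*(-51) = -6 - 17/2 = -29/2 ≈ -14.500)
O(G, h) = 9
j(r) = 196/3 (j(r) = -1/3*(-196) = 196/3)
j(O(6, 3)*1) + (35 + u)**2 = 196/3 + (35 - 29/2)**2 = 196/3 + (41/2)**2 = 196/3 + 1681/4 = 5827/12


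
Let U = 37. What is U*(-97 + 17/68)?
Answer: -14319/4 ≈ -3579.8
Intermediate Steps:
U*(-97 + 17/68) = 37*(-97 + 17/68) = 37*(-97 + 17*(1/68)) = 37*(-97 + 1/4) = 37*(-387/4) = -14319/4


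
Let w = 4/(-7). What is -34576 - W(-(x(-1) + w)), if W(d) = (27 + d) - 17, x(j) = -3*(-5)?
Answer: -242001/7 ≈ -34572.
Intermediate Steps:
x(j) = 15
w = -4/7 (w = 4*(-1/7) = -4/7 ≈ -0.57143)
W(d) = 10 + d
-34576 - W(-(x(-1) + w)) = -34576 - (10 - (15 - 4/7)) = -34576 - (10 - 1*101/7) = -34576 - (10 - 101/7) = -34576 - 1*(-31/7) = -34576 + 31/7 = -242001/7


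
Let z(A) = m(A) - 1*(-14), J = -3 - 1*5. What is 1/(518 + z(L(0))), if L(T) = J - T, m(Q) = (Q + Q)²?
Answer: 1/788 ≈ 0.0012690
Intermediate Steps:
m(Q) = 4*Q² (m(Q) = (2*Q)² = 4*Q²)
J = -8 (J = -3 - 5 = -8)
L(T) = -8 - T
z(A) = 14 + 4*A² (z(A) = 4*A² - 1*(-14) = 4*A² + 14 = 14 + 4*A²)
1/(518 + z(L(0))) = 1/(518 + (14 + 4*(-8 - 1*0)²)) = 1/(518 + (14 + 4*(-8 + 0)²)) = 1/(518 + (14 + 4*(-8)²)) = 1/(518 + (14 + 4*64)) = 1/(518 + (14 + 256)) = 1/(518 + 270) = 1/788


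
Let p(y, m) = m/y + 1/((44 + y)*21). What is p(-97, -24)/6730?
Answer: 5323/145315506 ≈ 3.6631e-5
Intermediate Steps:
p(y, m) = 1/(21*(44 + y)) + m/y (p(y, m) = m/y + (1/21)/(44 + y) = m/y + 1/(21*(44 + y)) = 1/(21*(44 + y)) + m/y)
p(-97, -24)/6730 = ((44*(-24) + (1/21)*(-97) - 24*(-97))/((-97)*(44 - 97)))/6730 = -1/97*(-1056 - 97/21 + 2328)/(-53)*(1/6730) = -1/97*(-1/53)*26615/21*(1/6730) = (26615/107961)*(1/6730) = 5323/145315506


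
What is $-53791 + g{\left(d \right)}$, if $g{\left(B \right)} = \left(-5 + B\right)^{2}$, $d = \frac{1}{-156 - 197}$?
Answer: $- \frac{6699723963}{124609} \approx -53766.0$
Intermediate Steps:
$d = - \frac{1}{353}$ ($d = \frac{1}{-353} = - \frac{1}{353} \approx -0.0028329$)
$-53791 + g{\left(d \right)} = -53791 + \left(-5 - \frac{1}{353}\right)^{2} = -53791 + \left(- \frac{1766}{353}\right)^{2} = -53791 + \frac{3118756}{124609} = - \frac{6699723963}{124609}$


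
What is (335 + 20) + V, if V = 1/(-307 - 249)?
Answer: 197379/556 ≈ 355.00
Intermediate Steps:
V = -1/556 (V = 1/(-556) = -1/556 ≈ -0.0017986)
(335 + 20) + V = (335 + 20) - 1/556 = 355 - 1/556 = 197379/556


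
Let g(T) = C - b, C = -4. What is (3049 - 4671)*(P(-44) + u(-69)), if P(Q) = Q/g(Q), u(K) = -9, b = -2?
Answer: -21086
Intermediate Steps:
g(T) = -2 (g(T) = -4 - 1*(-2) = -4 + 2 = -2)
P(Q) = -Q/2 (P(Q) = Q/(-2) = Q*(-½) = -Q/2)
(3049 - 4671)*(P(-44) + u(-69)) = (3049 - 4671)*(-½*(-44) - 9) = -1622*(22 - 9) = -1622*13 = -21086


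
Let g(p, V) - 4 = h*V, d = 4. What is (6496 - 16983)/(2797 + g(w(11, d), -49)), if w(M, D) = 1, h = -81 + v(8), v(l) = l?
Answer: -10487/6378 ≈ -1.6442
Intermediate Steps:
h = -73 (h = -81 + 8 = -73)
g(p, V) = 4 - 73*V
(6496 - 16983)/(2797 + g(w(11, d), -49)) = (6496 - 16983)/(2797 + (4 - 73*(-49))) = -10487/(2797 + (4 + 3577)) = -10487/(2797 + 3581) = -10487/6378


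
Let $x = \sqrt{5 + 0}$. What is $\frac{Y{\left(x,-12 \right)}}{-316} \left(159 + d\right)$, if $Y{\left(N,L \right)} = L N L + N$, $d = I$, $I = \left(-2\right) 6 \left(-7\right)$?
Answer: $- \frac{35235 \sqrt{5}}{316} \approx -249.33$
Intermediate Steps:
$I = 84$ ($I = \left(-12\right) \left(-7\right) = 84$)
$x = \sqrt{5} \approx 2.2361$
$d = 84$
$Y{\left(N,L \right)} = N + N L^{2}$ ($Y{\left(N,L \right)} = N L^{2} + N = N + N L^{2}$)
$\frac{Y{\left(x,-12 \right)}}{-316} \left(159 + d\right) = \frac{\sqrt{5} \left(1 + \left(-12\right)^{2}\right)}{-316} \left(159 + 84\right) = \sqrt{5} \left(1 + 144\right) \left(- \frac{1}{316}\right) 243 = \sqrt{5} \cdot 145 \left(- \frac{1}{316}\right) 243 = 145 \sqrt{5} \left(- \frac{1}{316}\right) 243 = - \frac{145 \sqrt{5}}{316} \cdot 243 = - \frac{35235 \sqrt{5}}{316}$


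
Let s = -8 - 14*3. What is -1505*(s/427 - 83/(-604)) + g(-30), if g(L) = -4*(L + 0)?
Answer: 3294465/36844 ≈ 89.417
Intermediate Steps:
s = -50 (s = -8 - 42 = -50)
g(L) = -4*L
-1505*(s/427 - 83/(-604)) + g(-30) = -1505*(-50/427 - 83/(-604)) - 4*(-30) = -1505*(-50*1/427 - 83*(-1/604)) + 120 = -1505*(-50/427 + 83/604) + 120 = -1505*5241/257908 + 120 = -1126815/36844 + 120 = 3294465/36844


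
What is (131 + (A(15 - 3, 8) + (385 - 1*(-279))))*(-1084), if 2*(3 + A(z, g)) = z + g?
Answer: -869368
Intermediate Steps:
A(z, g) = -3 + g/2 + z/2 (A(z, g) = -3 + (z + g)/2 = -3 + (g + z)/2 = -3 + (g/2 + z/2) = -3 + g/2 + z/2)
(131 + (A(15 - 3, 8) + (385 - 1*(-279))))*(-1084) = (131 + ((-3 + (½)*8 + (15 - 3)/2) + (385 - 1*(-279))))*(-1084) = (131 + ((-3 + 4 + (½)*12) + (385 + 279)))*(-1084) = (131 + ((-3 + 4 + 6) + 664))*(-1084) = (131 + (7 + 664))*(-1084) = (131 + 671)*(-1084) = 802*(-1084) = -869368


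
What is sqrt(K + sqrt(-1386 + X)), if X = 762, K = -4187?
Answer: sqrt(-4187 + 4*I*sqrt(39)) ≈ 0.193 + 64.707*I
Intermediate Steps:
sqrt(K + sqrt(-1386 + X)) = sqrt(-4187 + sqrt(-1386 + 762)) = sqrt(-4187 + sqrt(-624)) = sqrt(-4187 + 4*I*sqrt(39))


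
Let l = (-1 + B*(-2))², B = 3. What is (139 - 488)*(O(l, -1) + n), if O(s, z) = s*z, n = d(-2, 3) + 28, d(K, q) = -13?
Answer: 11866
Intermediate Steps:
n = 15 (n = -13 + 28 = 15)
l = 49 (l = (-1 + 3*(-2))² = (-1 - 6)² = (-7)² = 49)
(139 - 488)*(O(l, -1) + n) = (139 - 488)*(49*(-1) + 15) = -349*(-49 + 15) = -349*(-34) = 11866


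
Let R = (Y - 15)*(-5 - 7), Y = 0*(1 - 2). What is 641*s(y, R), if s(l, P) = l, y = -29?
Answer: -18589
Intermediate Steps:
Y = 0 (Y = 0*(-1) = 0)
R = 180 (R = (0 - 15)*(-5 - 7) = -15*(-12) = 180)
641*s(y, R) = 641*(-29) = -18589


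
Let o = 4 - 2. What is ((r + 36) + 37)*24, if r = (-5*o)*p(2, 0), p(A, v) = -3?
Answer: 2472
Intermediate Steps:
o = 2
r = 30 (r = -5*2*(-3) = -10*(-3) = 30)
((r + 36) + 37)*24 = ((30 + 36) + 37)*24 = (66 + 37)*24 = 103*24 = 2472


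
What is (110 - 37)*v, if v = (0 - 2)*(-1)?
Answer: 146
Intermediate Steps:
v = 2 (v = -2*(-1) = 2)
(110 - 37)*v = (110 - 37)*2 = 73*2 = 146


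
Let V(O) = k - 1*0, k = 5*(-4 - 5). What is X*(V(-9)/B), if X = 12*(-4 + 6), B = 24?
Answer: -45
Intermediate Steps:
k = -45 (k = 5*(-9) = -45)
V(O) = -45 (V(O) = -45 - 1*0 = -45 + 0 = -45)
X = 24 (X = 12*2 = 24)
X*(V(-9)/B) = 24*(-45/24) = 24*(-45*1/24) = 24*(-15/8) = -45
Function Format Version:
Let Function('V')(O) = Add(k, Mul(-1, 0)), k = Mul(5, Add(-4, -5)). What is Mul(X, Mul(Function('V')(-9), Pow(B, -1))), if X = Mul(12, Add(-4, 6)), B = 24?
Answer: -45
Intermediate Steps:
k = -45 (k = Mul(5, -9) = -45)
Function('V')(O) = -45 (Function('V')(O) = Add(-45, Mul(-1, 0)) = Add(-45, 0) = -45)
X = 24 (X = Mul(12, 2) = 24)
Mul(X, Mul(Function('V')(-9), Pow(B, -1))) = Mul(24, Mul(-45, Pow(24, -1))) = Mul(24, Mul(-45, Rational(1, 24))) = Mul(24, Rational(-15, 8)) = -45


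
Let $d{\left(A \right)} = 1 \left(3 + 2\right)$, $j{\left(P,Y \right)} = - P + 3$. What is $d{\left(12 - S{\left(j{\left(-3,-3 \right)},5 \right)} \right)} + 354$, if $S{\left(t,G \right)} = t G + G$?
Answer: $359$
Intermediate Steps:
$j{\left(P,Y \right)} = 3 - P$
$S{\left(t,G \right)} = G + G t$ ($S{\left(t,G \right)} = G t + G = G + G t$)
$d{\left(A \right)} = 5$ ($d{\left(A \right)} = 1 \cdot 5 = 5$)
$d{\left(12 - S{\left(j{\left(-3,-3 \right)},5 \right)} \right)} + 354 = 5 + 354 = 359$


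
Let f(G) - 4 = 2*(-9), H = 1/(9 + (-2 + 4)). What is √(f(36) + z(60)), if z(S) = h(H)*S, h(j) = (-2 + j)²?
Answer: √24766/11 ≈ 14.307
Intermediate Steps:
H = 1/11 (H = 1/(9 + 2) = 1/11 ≈ 0.090909)
f(G) = -14 (f(G) = 4 + 2*(-9) = 4 - 18 = -14)
z(S) = 441*S/121 (z(S) = (-2 + 1/11)²*S = (-21/11)²*S = 441*S/121)
√(f(36) + z(60)) = √(-14 + (441/121)*60) = √(-14 + 26460/121) = √(24766/121) = √24766/11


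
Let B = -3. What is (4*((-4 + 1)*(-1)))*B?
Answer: -36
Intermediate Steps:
(4*((-4 + 1)*(-1)))*B = (4*((-4 + 1)*(-1)))*(-3) = (4*(-3*(-1)))*(-3) = (4*3)*(-3) = 12*(-3) = -36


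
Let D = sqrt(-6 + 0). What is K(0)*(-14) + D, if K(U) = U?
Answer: I*sqrt(6) ≈ 2.4495*I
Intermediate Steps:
D = I*sqrt(6) (D = sqrt(-6) = I*sqrt(6) ≈ 2.4495*I)
K(0)*(-14) + D = 0*(-14) + I*sqrt(6) = 0 + I*sqrt(6) = I*sqrt(6)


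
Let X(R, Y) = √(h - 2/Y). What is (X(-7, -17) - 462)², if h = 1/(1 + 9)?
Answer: (78540 - √6290)²/28900 ≈ 2.1301e+5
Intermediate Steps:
h = ⅒ (h = 1/10 = ⅒ ≈ 0.10000)
X(R, Y) = √(⅒ - 2/Y)
(X(-7, -17) - 462)² = (√10*√((-20 - 17)/(-17))/10 - 462)² = (√10*√(-1/17*(-37))/10 - 462)² = (√10*√(37/17)/10 - 462)² = (√10*(√629/17)/10 - 462)² = (√6290/170 - 462)² = (-462 + √6290/170)²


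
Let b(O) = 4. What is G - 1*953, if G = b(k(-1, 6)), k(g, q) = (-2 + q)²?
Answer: -949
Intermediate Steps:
G = 4
G - 1*953 = 4 - 1*953 = 4 - 953 = -949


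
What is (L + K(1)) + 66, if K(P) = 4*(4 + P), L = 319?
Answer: 405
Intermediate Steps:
K(P) = 16 + 4*P
(L + K(1)) + 66 = (319 + (16 + 4*1)) + 66 = (319 + (16 + 4)) + 66 = (319 + 20) + 66 = 339 + 66 = 405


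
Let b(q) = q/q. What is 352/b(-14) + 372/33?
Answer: 3996/11 ≈ 363.27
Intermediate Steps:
b(q) = 1
352/b(-14) + 372/33 = 352/1 + 372/33 = 352*1 + 372*(1/33) = 352 + 124/11 = 3996/11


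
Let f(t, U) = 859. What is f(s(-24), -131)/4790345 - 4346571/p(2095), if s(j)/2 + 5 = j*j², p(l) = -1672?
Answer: 20821576093243/8009456840 ≈ 2599.6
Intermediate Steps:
s(j) = -10 + 2*j³ (s(j) = -10 + 2*(j*j²) = -10 + 2*j³)
f(s(-24), -131)/4790345 - 4346571/p(2095) = 859/4790345 - 4346571/(-1672) = 859*(1/4790345) - 4346571*(-1/1672) = 859/4790345 + 4346571/1672 = 20821576093243/8009456840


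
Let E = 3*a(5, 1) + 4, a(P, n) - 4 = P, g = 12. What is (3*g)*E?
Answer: 1116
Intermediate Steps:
a(P, n) = 4 + P
E = 31 (E = 3*(4 + 5) + 4 = 3*9 + 4 = 27 + 4 = 31)
(3*g)*E = (3*12)*31 = 36*31 = 1116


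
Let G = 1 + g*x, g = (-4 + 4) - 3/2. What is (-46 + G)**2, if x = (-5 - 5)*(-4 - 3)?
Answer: 22500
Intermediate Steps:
g = -3/2 (g = 0 - 3*1/2 = 0 - 3/2 = -3/2 ≈ -1.5000)
x = 70 (x = -10*(-7) = 70)
G = -104 (G = 1 - 3/2*70 = 1 - 105 = -104)
(-46 + G)**2 = (-46 - 104)**2 = (-150)**2 = 22500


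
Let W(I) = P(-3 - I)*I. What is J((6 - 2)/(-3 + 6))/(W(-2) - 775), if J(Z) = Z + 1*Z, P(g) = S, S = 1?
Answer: -8/2331 ≈ -0.0034320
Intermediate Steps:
P(g) = 1
W(I) = I (W(I) = 1*I = I)
J(Z) = 2*Z (J(Z) = Z + Z = 2*Z)
J((6 - 2)/(-3 + 6))/(W(-2) - 775) = (2*((6 - 2)/(-3 + 6)))/(-2 - 775) = (2*(4/3))/(-777) = -2*4*(1/3)/777 = -2*4/(777*3) = -1/777*8/3 = -8/2331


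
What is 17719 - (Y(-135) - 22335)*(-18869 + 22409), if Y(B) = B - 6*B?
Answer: 76694119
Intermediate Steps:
Y(B) = -5*B
17719 - (Y(-135) - 22335)*(-18869 + 22409) = 17719 - (-5*(-135) - 22335)*(-18869 + 22409) = 17719 - (675 - 22335)*3540 = 17719 - (-21660)*3540 = 17719 - 1*(-76676400) = 17719 + 76676400 = 76694119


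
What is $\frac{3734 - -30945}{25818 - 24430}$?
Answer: $\frac{34679}{1388} \approx 24.985$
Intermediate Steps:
$\frac{3734 - -30945}{25818 - 24430} = \frac{3734 + 30945}{1388} = 34679 \cdot \frac{1}{1388} = \frac{34679}{1388}$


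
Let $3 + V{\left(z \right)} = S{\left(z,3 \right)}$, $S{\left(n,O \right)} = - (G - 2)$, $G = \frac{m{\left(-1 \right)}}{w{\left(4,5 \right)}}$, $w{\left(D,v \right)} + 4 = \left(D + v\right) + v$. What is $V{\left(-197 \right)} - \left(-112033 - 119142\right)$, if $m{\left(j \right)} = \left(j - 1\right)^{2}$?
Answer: $\frac{1155868}{5} \approx 2.3117 \cdot 10^{5}$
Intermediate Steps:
$w{\left(D,v \right)} = -4 + D + 2 v$ ($w{\left(D,v \right)} = -4 + \left(\left(D + v\right) + v\right) = -4 + \left(D + 2 v\right) = -4 + D + 2 v$)
$m{\left(j \right)} = \left(-1 + j\right)^{2}$
$G = \frac{2}{5}$ ($G = \frac{\left(-1 - 1\right)^{2}}{-4 + 4 + 2 \cdot 5} = \frac{\left(-2\right)^{2}}{-4 + 4 + 10} = \frac{4}{10} = 4 \cdot \frac{1}{10} = \frac{2}{5} \approx 0.4$)
$S{\left(n,O \right)} = \frac{8}{5}$ ($S{\left(n,O \right)} = - (\frac{2}{5} - 2) = \left(-1\right) \left(- \frac{8}{5}\right) = \frac{8}{5}$)
$V{\left(z \right)} = - \frac{7}{5}$ ($V{\left(z \right)} = -3 + \frac{8}{5} = - \frac{7}{5}$)
$V{\left(-197 \right)} - \left(-112033 - 119142\right) = - \frac{7}{5} - \left(-112033 - 119142\right) = - \frac{7}{5} - -231175 = - \frac{7}{5} + 231175 = \frac{1155868}{5}$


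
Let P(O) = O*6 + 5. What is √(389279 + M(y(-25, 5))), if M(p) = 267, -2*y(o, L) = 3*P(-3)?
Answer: √389546 ≈ 624.14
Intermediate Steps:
P(O) = 5 + 6*O (P(O) = 6*O + 5 = 5 + 6*O)
y(o, L) = 39/2 (y(o, L) = -3*(5 + 6*(-3))/2 = -3*(5 - 18)/2 = -3*(-13)/2 = -½*(-39) = 39/2)
√(389279 + M(y(-25, 5))) = √(389279 + 267) = √389546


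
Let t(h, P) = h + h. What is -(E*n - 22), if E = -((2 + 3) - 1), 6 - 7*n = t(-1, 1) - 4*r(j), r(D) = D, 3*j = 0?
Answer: 186/7 ≈ 26.571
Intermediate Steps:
j = 0 (j = (⅓)*0 = 0)
t(h, P) = 2*h
n = 8/7 (n = 6/7 - (2*(-1) - 4*0)/7 = 6/7 - (-2 + 0)/7 = 6/7 - ⅐*(-2) = 6/7 + 2/7 = 8/7 ≈ 1.1429)
E = -4 (E = -(5 - 1) = -1*4 = -4)
-(E*n - 22) = -(-4*8/7 - 22) = -(-32/7 - 22) = -1*(-186/7) = 186/7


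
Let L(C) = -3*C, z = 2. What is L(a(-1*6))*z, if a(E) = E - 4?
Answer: 60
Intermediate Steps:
a(E) = -4 + E
L(a(-1*6))*z = -3*(-4 - 1*6)*2 = -3*(-4 - 6)*2 = -3*(-10)*2 = 30*2 = 60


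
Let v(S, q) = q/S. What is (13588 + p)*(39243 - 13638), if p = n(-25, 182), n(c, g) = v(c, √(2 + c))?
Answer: 347920740 - 5121*I*√23/5 ≈ 3.4792e+8 - 4911.9*I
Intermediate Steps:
n(c, g) = √(2 + c)/c
p = -I*√23/25 (p = √(2 - 25)/(-25) = -I*√23/25 ≈ -0.19183*I)
(13588 + p)*(39243 - 13638) = (13588 - I*√23/25)*(39243 - 13638) = (13588 - I*√23/25)*25605 = 347920740 - 5121*I*√23/5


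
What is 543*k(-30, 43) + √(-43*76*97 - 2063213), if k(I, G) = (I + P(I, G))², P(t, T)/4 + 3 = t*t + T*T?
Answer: 65154632988 + I*√2380209 ≈ 6.5155e+10 + 1542.8*I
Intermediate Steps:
P(t, T) = -12 + 4*T² + 4*t² (P(t, T) = -12 + 4*(t*t + T*T) = -12 + 4*(t² + T²) = -12 + 4*(T² + t²) = -12 + (4*T² + 4*t²) = -12 + 4*T² + 4*t²)
k(I, G) = (-12 + I + 4*G² + 4*I²)² (k(I, G) = (I + (-12 + 4*G² + 4*I²))² = (-12 + I + 4*G² + 4*I²)²)
543*k(-30, 43) + √(-43*76*97 - 2063213) = 543*(-12 - 30 + 4*43² + 4*(-30)²)² + √(-43*76*97 - 2063213) = 543*(-12 - 30 + 4*1849 + 4*900)² + √(-3268*97 - 2063213) = 543*(-12 - 30 + 7396 + 3600)² + √(-316996 - 2063213) = 543*10954² + √(-2380209) = 543*119990116 + I*√2380209 = 65154632988 + I*√2380209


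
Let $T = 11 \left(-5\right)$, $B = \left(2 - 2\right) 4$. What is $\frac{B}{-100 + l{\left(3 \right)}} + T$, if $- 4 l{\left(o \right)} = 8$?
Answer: $-55$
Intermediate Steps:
$l{\left(o \right)} = -2$ ($l{\left(o \right)} = \left(- \frac{1}{4}\right) 8 = -2$)
$B = 0$ ($B = 0 \cdot 4 = 0$)
$T = -55$
$\frac{B}{-100 + l{\left(3 \right)}} + T = \frac{0}{-100 - 2} - 55 = \frac{0}{-102} - 55 = 0 \left(- \frac{1}{102}\right) - 55 = 0 - 55 = -55$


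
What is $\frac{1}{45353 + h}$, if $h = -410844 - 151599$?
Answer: $- \frac{1}{517090} \approx -1.9339 \cdot 10^{-6}$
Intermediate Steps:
$h = -562443$ ($h = -410844 - 151599 = -562443$)
$\frac{1}{45353 + h} = \frac{1}{45353 - 562443} = \frac{1}{-517090} = - \frac{1}{517090}$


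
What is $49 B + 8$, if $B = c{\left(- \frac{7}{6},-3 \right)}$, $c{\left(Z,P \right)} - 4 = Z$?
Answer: $\frac{881}{6} \approx 146.83$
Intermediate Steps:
$c{\left(Z,P \right)} = 4 + Z$
$B = \frac{17}{6}$ ($B = 4 - \frac{7}{6} = \frac{17}{6} \approx 2.8333$)
$49 B + 8 = 49 \cdot \frac{17}{6} + 8 = \frac{833}{6} + 8 = \frac{881}{6}$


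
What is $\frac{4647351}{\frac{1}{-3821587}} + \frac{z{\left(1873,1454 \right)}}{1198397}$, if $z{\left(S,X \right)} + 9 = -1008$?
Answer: $- \frac{21283837708610243706}{1198397} \approx -1.776 \cdot 10^{13}$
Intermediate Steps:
$z{\left(S,X \right)} = -1017$ ($z{\left(S,X \right)} = -9 - 1008 = -1017$)
$\frac{4647351}{\frac{1}{-3821587}} + \frac{z{\left(1873,1454 \right)}}{1198397} = \frac{4647351}{\frac{1}{-3821587}} - \frac{1017}{1198397} = \frac{4647351}{- \frac{1}{3821587}} - \frac{1017}{1198397} = 4647351 \left(-3821587\right) - \frac{1017}{1198397} = -17760256166037 - \frac{1017}{1198397} = - \frac{21283837708610243706}{1198397}$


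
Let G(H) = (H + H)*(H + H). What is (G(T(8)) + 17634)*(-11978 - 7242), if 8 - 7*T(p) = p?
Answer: -338925480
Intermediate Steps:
T(p) = 8/7 - p/7
G(H) = 4*H**2 (G(H) = (2*H)*(2*H) = 4*H**2)
(G(T(8)) + 17634)*(-11978 - 7242) = (4*(8/7 - 1/7*8)**2 + 17634)*(-11978 - 7242) = (4*(8/7 - 8/7)**2 + 17634)*(-19220) = (4*0**2 + 17634)*(-19220) = (4*0 + 17634)*(-19220) = (0 + 17634)*(-19220) = 17634*(-19220) = -338925480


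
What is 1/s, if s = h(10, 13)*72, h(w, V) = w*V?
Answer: 1/9360 ≈ 0.00010684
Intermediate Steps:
h(w, V) = V*w
s = 9360 (s = (13*10)*72 = 130*72 = 9360)
1/s = 1/9360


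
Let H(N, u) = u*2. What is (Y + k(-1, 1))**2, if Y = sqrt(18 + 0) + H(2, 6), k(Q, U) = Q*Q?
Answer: 187 + 78*sqrt(2) ≈ 297.31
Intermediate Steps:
k(Q, U) = Q**2
H(N, u) = 2*u
Y = 12 + 3*sqrt(2) (Y = sqrt(18 + 0) + 2*6 = sqrt(18) + 12 = 3*sqrt(2) + 12 = 12 + 3*sqrt(2) ≈ 16.243)
(Y + k(-1, 1))**2 = ((12 + 3*sqrt(2)) + (-1)**2)**2 = ((12 + 3*sqrt(2)) + 1)**2 = (13 + 3*sqrt(2))**2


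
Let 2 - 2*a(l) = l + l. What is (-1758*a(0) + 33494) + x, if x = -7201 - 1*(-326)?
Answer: 24861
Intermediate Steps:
x = -6875 (x = -7201 + 326 = -6875)
a(l) = 1 - l (a(l) = 1 - (l + l)/2 = 1 - l)
(-1758*a(0) + 33494) + x = (-1758*(1 - 1*0) + 33494) - 6875 = (-1758*(1 + 0) + 33494) - 6875 = (-1758*1 + 33494) - 6875 = (-1758 + 33494) - 6875 = 31736 - 6875 = 24861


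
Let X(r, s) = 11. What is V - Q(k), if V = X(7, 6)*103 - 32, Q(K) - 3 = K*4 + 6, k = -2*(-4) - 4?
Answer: 1076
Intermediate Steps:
k = 4 (k = 8 - 4 = 4)
Q(K) = 9 + 4*K (Q(K) = 3 + (K*4 + 6) = 3 + (4*K + 6) = 3 + (6 + 4*K) = 9 + 4*K)
V = 1101 (V = 11*103 - 32 = 1133 - 32 = 1101)
V - Q(k) = 1101 - (9 + 4*4) = 1101 - (9 + 16) = 1101 - 1*25 = 1101 - 25 = 1076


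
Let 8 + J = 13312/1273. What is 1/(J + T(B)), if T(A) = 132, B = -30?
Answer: 1273/171164 ≈ 0.0074373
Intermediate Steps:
J = 3128/1273 (J = -8 + 13312/1273 = 3128/1273 ≈ 2.4572)
1/(J + T(B)) = 1/(3128/1273 + 132) = 1/(171164/1273) = 1273/171164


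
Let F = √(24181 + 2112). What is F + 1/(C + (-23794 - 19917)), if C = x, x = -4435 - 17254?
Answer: -1/65400 + √26293 ≈ 162.15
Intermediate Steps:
x = -21689
C = -21689
F = √26293 ≈ 162.15
F + 1/(C + (-23794 - 19917)) = √26293 + 1/(-21689 + (-23794 - 19917)) = √26293 + 1/(-21689 - 43711) = √26293 + 1/(-65400) = √26293 - 1/65400 = -1/65400 + √26293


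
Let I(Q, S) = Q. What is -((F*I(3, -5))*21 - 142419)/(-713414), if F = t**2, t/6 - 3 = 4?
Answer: -31287/713414 ≈ -0.043855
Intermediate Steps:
t = 42 (t = 18 + 6*4 = 18 + 24 = 42)
F = 1764 (F = 42**2 = 1764)
-((F*I(3, -5))*21 - 142419)/(-713414) = -((1764*3)*21 - 142419)/(-713414) = -(5292*21 - 142419)*(-1)/713414 = -(111132 - 142419)*(-1)/713414 = -(-31287)*(-1)/713414 = -1*31287/713414 = -31287/713414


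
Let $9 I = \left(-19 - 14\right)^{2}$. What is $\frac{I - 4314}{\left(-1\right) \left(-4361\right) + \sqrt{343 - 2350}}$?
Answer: $- \frac{18285673}{19020328} + \frac{12579 i \sqrt{223}}{19020328} \approx -0.96138 + 0.009876 i$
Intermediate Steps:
$I = 121$ ($I = \frac{\left(-19 - 14\right)^{2}}{9} = \frac{\left(-33\right)^{2}}{9} = \frac{1}{9} \cdot 1089 = 121$)
$\frac{I - 4314}{\left(-1\right) \left(-4361\right) + \sqrt{343 - 2350}} = \frac{121 - 4314}{\left(-1\right) \left(-4361\right) + \sqrt{343 - 2350}} = - \frac{4193}{4361 + \sqrt{-2007}} = - \frac{4193}{4361 + 3 i \sqrt{223}}$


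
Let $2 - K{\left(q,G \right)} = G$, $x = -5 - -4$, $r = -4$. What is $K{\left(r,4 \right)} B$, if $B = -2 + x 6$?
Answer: $16$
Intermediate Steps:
$x = -1$ ($x = -5 + 4 = -1$)
$K{\left(q,G \right)} = 2 - G$
$B = -8$ ($B = -2 - 6 = -8$)
$K{\left(r,4 \right)} B = \left(2 - 4\right) \left(-8\right) = \left(-2\right) \left(-8\right) = 16$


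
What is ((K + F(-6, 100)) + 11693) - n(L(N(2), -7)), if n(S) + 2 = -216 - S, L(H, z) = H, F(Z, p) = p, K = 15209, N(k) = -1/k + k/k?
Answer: 54441/2 ≈ 27221.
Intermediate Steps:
N(k) = 1 - 1/k (N(k) = -1/k + 1 = 1 - 1/k)
n(S) = -218 - S (n(S) = -2 + (-216 - S) = -218 - S)
((K + F(-6, 100)) + 11693) - n(L(N(2), -7)) = ((15209 + 100) + 11693) - (-218 - (-1 + 2)/2) = (15309 + 11693) - (-218 - 1/2) = 27002 - (-218 - 1*½) = 27002 - (-218 - ½) = 27002 - 1*(-437/2) = 27002 + 437/2 = 54441/2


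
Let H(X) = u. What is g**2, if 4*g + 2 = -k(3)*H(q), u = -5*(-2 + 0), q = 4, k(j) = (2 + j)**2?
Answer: 3969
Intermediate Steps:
u = 10 (u = -5*(-2) = 10)
H(X) = 10
g = -63 (g = -1/2 + (-(2 + 3)**2*10)/4 = -1/2 + (-5**2*10)/4 = -1/2 + (-25*10)/4 = -1/2 + (-1*250)/4 = -1/2 + (1/4)*(-250) = -1/2 - 125/2 = -63)
g**2 = (-63)**2 = 3969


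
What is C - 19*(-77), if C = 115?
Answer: 1578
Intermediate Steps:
C - 19*(-77) = 115 - 19*(-77) = 115 + 1463 = 1578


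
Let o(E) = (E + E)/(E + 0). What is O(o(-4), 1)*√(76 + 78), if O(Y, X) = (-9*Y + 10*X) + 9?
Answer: √154 ≈ 12.410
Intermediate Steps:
o(E) = 2 (o(E) = (2*E)/E = 2)
O(Y, X) = 9 - 9*Y + 10*X
O(o(-4), 1)*√(76 + 78) = (9 - 9*2 + 10*1)*√(76 + 78) = (9 - 18 + 10)*√154 = 1*√154 = √154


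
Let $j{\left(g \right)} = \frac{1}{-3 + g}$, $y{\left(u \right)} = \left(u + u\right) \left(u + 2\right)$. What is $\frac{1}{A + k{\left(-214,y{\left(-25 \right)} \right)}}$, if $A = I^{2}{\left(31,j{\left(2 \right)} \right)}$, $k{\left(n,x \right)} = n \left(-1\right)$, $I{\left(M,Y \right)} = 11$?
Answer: $\frac{1}{335} \approx 0.0029851$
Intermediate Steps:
$y{\left(u \right)} = 2 u \left(2 + u\right)$
$k{\left(n,x \right)} = - n$
$A = 121$ ($A = 11^{2} = 121$)
$\frac{1}{A + k{\left(-214,y{\left(-25 \right)} \right)}} = \frac{1}{121 - -214} = \frac{1}{121 + 214} = \frac{1}{335}$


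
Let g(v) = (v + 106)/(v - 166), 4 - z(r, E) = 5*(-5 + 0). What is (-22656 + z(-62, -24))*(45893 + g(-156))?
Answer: -167186332346/161 ≈ -1.0384e+9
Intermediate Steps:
z(r, E) = 29 (z(r, E) = 4 - 5*(-5 + 0) = 4 - 5*(-5) = 4 - 1*(-25) = 4 + 25 = 29)
g(v) = (106 + v)/(-166 + v)
(-22656 + z(-62, -24))*(45893 + g(-156)) = (-22656 + 29)*(45893 + (106 - 156)/(-166 - 156)) = -22627*(45893 - 50/(-322)) = -22627*(45893 - 1/322*(-50)) = -22627*(45893 + 25/161) = -22627*7388798/161 = -167186332346/161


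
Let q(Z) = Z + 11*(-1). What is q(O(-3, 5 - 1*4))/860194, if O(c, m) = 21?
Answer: 5/430097 ≈ 1.1625e-5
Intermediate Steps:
q(Z) = -11 + Z (q(Z) = Z - 11 = -11 + Z)
q(O(-3, 5 - 1*4))/860194 = (-11 + 21)/860194 = 10*(1/860194) = 5/430097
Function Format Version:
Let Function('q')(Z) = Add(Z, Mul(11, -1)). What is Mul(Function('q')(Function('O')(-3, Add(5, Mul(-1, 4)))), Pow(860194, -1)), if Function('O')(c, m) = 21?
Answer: Rational(5, 430097) ≈ 1.1625e-5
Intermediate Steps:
Function('q')(Z) = Add(-11, Z) (Function('q')(Z) = Add(Z, -11) = Add(-11, Z))
Mul(Function('q')(Function('O')(-3, Add(5, Mul(-1, 4)))), Pow(860194, -1)) = Mul(Add(-11, 21), Pow(860194, -1)) = Mul(10, Rational(1, 860194)) = Rational(5, 430097)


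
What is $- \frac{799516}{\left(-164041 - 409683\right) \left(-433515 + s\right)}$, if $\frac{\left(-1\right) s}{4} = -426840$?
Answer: $\frac{199879}{182708862195} \approx 1.094 \cdot 10^{-6}$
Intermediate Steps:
$s = 1707360$ ($s = \left(-4\right) \left(-426840\right) = 1707360$)
$- \frac{799516}{\left(-164041 - 409683\right) \left(-433515 + s\right)} = - \frac{799516}{\left(-164041 - 409683\right) \left(-433515 + 1707360\right)} = - \frac{799516}{\left(-573724\right) 1273845} = - \frac{799516}{-730835448780} = \left(-799516\right) \left(- \frac{1}{730835448780}\right) = \frac{199879}{182708862195}$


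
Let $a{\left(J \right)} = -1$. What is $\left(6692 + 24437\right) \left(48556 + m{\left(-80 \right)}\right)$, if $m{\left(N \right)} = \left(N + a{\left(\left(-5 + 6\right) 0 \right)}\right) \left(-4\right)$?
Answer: $1521585520$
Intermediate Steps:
$m{\left(N \right)} = 4 - 4 N$ ($m{\left(N \right)} = \left(N - 1\right) \left(-4\right) = \left(-1 + N\right) \left(-4\right) = 4 - 4 N$)
$\left(6692 + 24437\right) \left(48556 + m{\left(-80 \right)}\right) = \left(6692 + 24437\right) \left(48556 + \left(4 - -320\right)\right) = 31129 \left(48556 + \left(4 + 320\right)\right) = 31129 \left(48556 + 324\right) = 31129 \cdot 48880 = 1521585520$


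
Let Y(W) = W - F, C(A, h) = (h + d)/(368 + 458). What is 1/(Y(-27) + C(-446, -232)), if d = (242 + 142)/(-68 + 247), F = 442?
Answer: -73927/34692335 ≈ -0.0021309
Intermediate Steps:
d = 384/179 ≈ 2.1453
C(A, h) = 192/73927 + h/826 (C(A, h) = (h + 384/179)/(368 + 458) = (384/179 + h)/826 = (384/179 + h)*(1/826) = 192/73927 + h/826)
Y(W) = -442 + W (Y(W) = W - 1*442 = W - 442 = -442 + W)
1/(Y(-27) + C(-446, -232)) = 1/((-442 - 27) + (192/73927 + (1/826)*(-232))) = 1/(-469 + (192/73927 - 116/413)) = 1/(-469 - 20572/73927) = 1/(-34692335/73927) = -73927/34692335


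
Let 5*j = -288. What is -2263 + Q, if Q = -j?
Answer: -11027/5 ≈ -2205.4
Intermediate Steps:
j = -288/5 (j = (⅕)*(-288) = -288/5 ≈ -57.600)
Q = 288/5 (Q = -1*(-288/5) = 288/5 ≈ 57.600)
-2263 + Q = -2263 + 288/5 = -11027/5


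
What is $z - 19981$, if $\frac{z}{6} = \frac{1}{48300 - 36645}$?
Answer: $- \frac{77626183}{3885} \approx -19981.0$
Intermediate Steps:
$z = \frac{2}{3885}$ ($z = \frac{6}{48300 - 36645} = \frac{6}{11655} = 6 \cdot \frac{1}{11655} = \frac{2}{3885} \approx 0.0005148$)
$z - 19981 = \frac{2}{3885} - 19981 = - \frac{77626183}{3885}$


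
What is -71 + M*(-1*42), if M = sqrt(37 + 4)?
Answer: -71 - 42*sqrt(41) ≈ -339.93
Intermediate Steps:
M = sqrt(41) ≈ 6.4031
-71 + M*(-1*42) = -71 + sqrt(41)*(-1*42) = -71 + sqrt(41)*(-42) = -71 - 42*sqrt(41)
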